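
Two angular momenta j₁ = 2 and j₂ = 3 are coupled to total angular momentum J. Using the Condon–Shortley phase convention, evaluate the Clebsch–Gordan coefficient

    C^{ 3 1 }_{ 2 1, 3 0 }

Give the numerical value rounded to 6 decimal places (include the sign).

-0.182574  (= −√(1/30))

√[7·2!2!4!/9! · 3!1!3!3!4!2!] = √(96/5)
  +(−1)^0/∏(0,2,1,3,1,1)! = 1/12  (running 1/12)
  +(−1)^1/∏(1,1,0,2,2,2)! = -1/8  (running -1/24)
⟨..|..⟩ = √(96/5)·(-1/24) = -0.182574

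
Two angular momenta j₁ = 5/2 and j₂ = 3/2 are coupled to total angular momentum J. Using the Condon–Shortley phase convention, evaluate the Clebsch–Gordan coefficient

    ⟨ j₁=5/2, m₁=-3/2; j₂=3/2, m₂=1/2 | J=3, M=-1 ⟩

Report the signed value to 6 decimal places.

−√(49/120) = -0.639010

j₁+j₂−J=1  J+j₁−j₂=4  J−j₁+j₂=2  j₁+j₂+J+1=8
(j₁±m₁, j₂±m₂, J±M) = (1,4,2,1,2,4)
P² = 96/5
sum k=0..1:
  [0] +1/48 = 1/48
  [1] −1/6 = -1/6
S = -7/48
C² = P²·S² = 49/120 ; C = -0.639010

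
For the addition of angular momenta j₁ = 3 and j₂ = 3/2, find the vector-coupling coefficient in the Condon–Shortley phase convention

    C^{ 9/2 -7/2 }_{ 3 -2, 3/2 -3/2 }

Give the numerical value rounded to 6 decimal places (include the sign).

j₁+j₂−J=0  J+j₁−j₂=6  J−j₁+j₂=3  j₁+j₂+J+1=10
(j₁±m₁, j₂±m₂, J±M) = (1,5,0,3,1,8)
P² = 345600
sum k=0..0:
  [0] +1/720 = 1/720
S = 1/720
C² = P²·S² = 2/3 ; C = +0.816497

+√(2/3) ≈ +0.816497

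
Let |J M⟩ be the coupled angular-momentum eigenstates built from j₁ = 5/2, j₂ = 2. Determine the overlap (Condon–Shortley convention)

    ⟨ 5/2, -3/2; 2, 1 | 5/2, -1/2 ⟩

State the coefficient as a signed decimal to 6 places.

+0.414039  (= +√(6/35))

j₁+j₂−J=2  J+j₁−j₂=3  J−j₁+j₂=2  j₁+j₂+J+1=8
(j₁±m₁, j₂±m₂, J±M) = (1,4,3,1,2,3)
P² = 216/35
sum k=1..2:
  [1] −1/12 = -1/12
  [2] +1/4 = 1/4
S = 1/6
C² = P²·S² = 6/35 ; C = +0.414039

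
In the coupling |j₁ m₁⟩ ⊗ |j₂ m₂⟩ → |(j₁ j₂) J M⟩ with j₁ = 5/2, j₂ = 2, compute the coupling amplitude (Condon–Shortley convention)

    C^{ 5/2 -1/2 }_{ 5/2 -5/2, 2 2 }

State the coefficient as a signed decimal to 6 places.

+√(3/14) = +0.462910

j₁+j₂−J=2  J+j₁−j₂=3  J−j₁+j₂=2  j₁+j₂+J+1=8
(j₁±m₁, j₂±m₂, J±M) = (0,5,4,0,2,3)
P² = 864/7
sum k=2..2:
  [2] +1/24 = 1/24
S = 1/24
C² = P²·S² = 3/14 ; C = +0.462910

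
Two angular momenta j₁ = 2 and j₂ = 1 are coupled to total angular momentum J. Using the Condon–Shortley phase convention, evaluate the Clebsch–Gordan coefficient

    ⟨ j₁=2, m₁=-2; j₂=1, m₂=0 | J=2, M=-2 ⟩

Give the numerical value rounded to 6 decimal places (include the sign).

−√(2/3) ≈ -0.816497

√[5·1!3!1!/6! · 0!4!1!1!0!4!] = √(24)
  +(−1)^1/∏(1,0,3,0,0,1)! = -1/6  (running -1/6)
⟨..|..⟩ = √(24)·(-1/6) = -0.816497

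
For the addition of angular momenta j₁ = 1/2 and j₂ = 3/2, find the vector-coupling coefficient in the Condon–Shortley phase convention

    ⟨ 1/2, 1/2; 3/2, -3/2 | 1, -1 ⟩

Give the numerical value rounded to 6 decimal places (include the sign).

triangle: 1!*0!*2!/4! = 2/24
(j±m)!: 1!*0!*0!*3!*0!*2! = 12
prefactor² = (2J+1)*Δ*N² = 3
  k=0: +1/(0!*1!*0!*0!*0!*2!) = 1/2
Σ = 1/2  ⇒  CG² = 3*1/2² = 3/4
CG = +√(3/4) = +0.866025

+√(3/4) = +0.866025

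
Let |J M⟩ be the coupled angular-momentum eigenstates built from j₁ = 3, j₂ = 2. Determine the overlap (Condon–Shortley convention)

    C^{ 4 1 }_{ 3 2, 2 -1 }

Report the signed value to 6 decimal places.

+0.591608  (= +√(7/20))

√[9·1!5!3!/10! · 5!1!1!3!5!3!] = √(6480/7)
  +(−1)^0/∏(0,1,1,1,4,2)! = 1/48  (running 1/48)
  +(−1)^1/∏(1,0,0,0,5,3)! = -1/720  (running 7/360)
⟨..|..⟩ = √(6480/7)·(7/360) = +0.591608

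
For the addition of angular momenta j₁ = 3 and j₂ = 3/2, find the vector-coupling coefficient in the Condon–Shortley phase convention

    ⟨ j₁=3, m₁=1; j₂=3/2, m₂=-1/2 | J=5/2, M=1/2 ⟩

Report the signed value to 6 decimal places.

triangle: 2!*4!*1!/8! = 48/40320
(j±m)!: 4!*2!*1!*2!*3!*2! = 1152
prefactor² = (2J+1)*Δ*N² = 288/35
  k=0: +1/(0!*2!*2!*1!*2!*0!) = 1/8
  k=1: −1/(1!*1!*1!*0!*3!*1!) = -1/6
Σ = -1/24  ⇒  CG² = 288/35*(-1/24)² = 1/70
CG = −√(1/70) = -0.119523

−√(1/70) = -0.119523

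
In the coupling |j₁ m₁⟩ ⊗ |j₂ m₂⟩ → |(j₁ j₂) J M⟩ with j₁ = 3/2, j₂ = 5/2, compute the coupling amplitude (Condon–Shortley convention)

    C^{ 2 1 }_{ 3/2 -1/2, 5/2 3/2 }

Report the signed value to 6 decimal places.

j₁+j₂−J=2  J+j₁−j₂=1  J−j₁+j₂=3  j₁+j₂+J+1=7
(j₁±m₁, j₂±m₂, J±M) = (1,2,4,1,3,1)
P² = 24/7
sum k=1..2:
  [1] −1/6 = -1/6
  [2] +1/4 = 1/4
S = 1/12
C² = P²·S² = 1/42 ; C = +0.154303

+√(1/42) ≈ +0.154303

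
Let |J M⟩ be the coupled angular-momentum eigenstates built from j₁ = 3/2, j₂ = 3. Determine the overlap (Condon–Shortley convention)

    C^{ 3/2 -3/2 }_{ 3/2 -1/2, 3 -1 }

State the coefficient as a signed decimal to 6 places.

triangle: 3!*0!*3!/7! = 36/5040
(j±m)!: 1!*2!*2!*4!*0!*3! = 576
prefactor² = (2J+1)*Δ*N² = 576/35
  k=2: +1/(2!*1!*0!*0!*0!*3!) = 1/12
Σ = 1/12  ⇒  CG² = 576/35*1/12² = 4/35
CG = +√(4/35) = +0.338062

+0.338062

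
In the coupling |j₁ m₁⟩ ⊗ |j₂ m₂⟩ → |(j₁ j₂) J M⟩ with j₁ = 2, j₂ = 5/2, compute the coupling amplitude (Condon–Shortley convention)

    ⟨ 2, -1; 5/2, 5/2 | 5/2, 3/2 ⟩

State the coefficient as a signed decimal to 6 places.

+0.654654

√[6·2!2!3!/8! · 1!3!5!0!4!1!] = √(432/7)
  +(−1)^2/∏(2,0,1,3,1,0)! = 1/12  (running 1/12)
⟨..|..⟩ = √(432/7)·(1/12) = +0.654654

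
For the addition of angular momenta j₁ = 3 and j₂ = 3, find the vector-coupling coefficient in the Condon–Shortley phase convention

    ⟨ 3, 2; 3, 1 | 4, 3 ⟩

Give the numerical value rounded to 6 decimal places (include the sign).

j₁+j₂−J=2  J+j₁−j₂=4  J−j₁+j₂=4  j₁+j₂+J+1=11
(j₁±m₁, j₂±m₂, J±M) = (5,1,4,2,7,1)
P² = 82944/11
sum k=0..1:
  [0] +1/288 = 1/288
  [1] −1/144 = -1/144
S = -1/288
C² = P²·S² = 1/11 ; C = -0.301511

-0.301511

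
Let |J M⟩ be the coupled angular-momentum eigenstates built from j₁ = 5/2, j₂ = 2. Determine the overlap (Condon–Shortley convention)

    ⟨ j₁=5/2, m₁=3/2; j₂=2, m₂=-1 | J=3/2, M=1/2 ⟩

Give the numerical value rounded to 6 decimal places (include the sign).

−√(2/105) = -0.138013

√[4·3!2!1!/7! · 4!1!1!3!2!1!] = √(96/35)
  +(−1)^0/∏(0,3,1,1,1,0)! = 1/6  (running 1/6)
  +(−1)^1/∏(1,2,0,0,2,1)! = -1/4  (running -1/12)
⟨..|..⟩ = √(96/35)·(-1/12) = -0.138013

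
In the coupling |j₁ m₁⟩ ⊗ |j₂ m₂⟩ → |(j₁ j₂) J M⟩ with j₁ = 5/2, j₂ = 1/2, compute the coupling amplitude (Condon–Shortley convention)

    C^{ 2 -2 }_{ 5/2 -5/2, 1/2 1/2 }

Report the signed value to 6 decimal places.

-0.912871

j₁+j₂−J=1  J+j₁−j₂=4  J−j₁+j₂=0  j₁+j₂+J+1=6
(j₁±m₁, j₂±m₂, J±M) = (0,5,1,0,0,4)
P² = 480
sum k=1..1:
  [1] −1/24 = -1/24
S = -1/24
C² = P²·S² = 5/6 ; C = -0.912871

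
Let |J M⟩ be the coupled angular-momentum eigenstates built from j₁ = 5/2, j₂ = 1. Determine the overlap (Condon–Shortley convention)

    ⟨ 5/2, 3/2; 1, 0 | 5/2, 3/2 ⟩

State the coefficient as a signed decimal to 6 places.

triangle: 1!*4!*1!/7! = 24/5040
(j±m)!: 4!*1!*1!*1!*4!*1! = 576
prefactor² = (2J+1)*Δ*N² = 576/35
  k=0: +1/(0!*1!*1!*1!*3!*0!) = 1/6
  k=1: −1/(1!*0!*0!*0!*4!*1!) = -1/24
Σ = 1/8  ⇒  CG² = 576/35*1/8² = 9/35
CG = +√(9/35) = +0.507093

+√(9/35) = +0.507093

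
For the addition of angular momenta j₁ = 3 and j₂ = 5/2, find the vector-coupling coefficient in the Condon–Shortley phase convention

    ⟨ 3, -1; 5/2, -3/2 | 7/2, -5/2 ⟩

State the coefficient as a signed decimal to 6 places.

-0.398410

√[8·2!4!3!/10! · 2!4!1!4!1!6!] = √(18432/35)
  +(−1)^0/∏(0,2,4,1,0,2)! = 1/96  (running 1/96)
  +(−1)^1/∏(1,1,3,0,1,3)! = -1/36  (running -5/288)
⟨..|..⟩ = √(18432/35)·(-5/288) = -0.398410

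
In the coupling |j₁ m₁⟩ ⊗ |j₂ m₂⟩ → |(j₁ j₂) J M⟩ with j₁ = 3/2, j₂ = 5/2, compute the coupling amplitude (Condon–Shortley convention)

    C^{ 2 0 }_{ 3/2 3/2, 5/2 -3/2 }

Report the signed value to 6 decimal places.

+√(3/7) = +0.654654

triangle: 2!*1!*3!/7! = 12/5040
(j±m)!: 3!*0!*1!*4!*2!*2! = 576
prefactor² = (2J+1)*Δ*N² = 48/7
  k=0: +1/(0!*2!*0!*1!*1!*2!) = 1/4
Σ = 1/4  ⇒  CG² = 48/7*1/4² = 3/7
CG = +√(3/7) = +0.654654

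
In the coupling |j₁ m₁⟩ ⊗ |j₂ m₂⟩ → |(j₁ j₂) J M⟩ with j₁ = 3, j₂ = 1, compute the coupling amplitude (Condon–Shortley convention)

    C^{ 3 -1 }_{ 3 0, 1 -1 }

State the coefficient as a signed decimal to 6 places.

+0.707107

triangle: 1!·5!·1!/8! = 120/40320
(j±m)!: 3!·3!·0!·2!·2!·4! = 3456
prefactor² = (2J+1)·Δ·N² = 72
  k=0: +1/(0!·1!·3!·0!·2!·1!) = 1/12
Σ = 1/12  ⇒  CG² = 72·1/12² = 1/2
CG = +√(1/2) = +0.707107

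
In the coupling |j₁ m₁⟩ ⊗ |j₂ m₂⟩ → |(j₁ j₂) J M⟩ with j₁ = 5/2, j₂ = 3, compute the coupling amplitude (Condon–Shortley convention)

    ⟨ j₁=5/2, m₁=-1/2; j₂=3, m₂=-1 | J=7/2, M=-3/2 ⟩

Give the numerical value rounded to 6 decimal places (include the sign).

-0.487950

j₁+j₂−J=2  J+j₁−j₂=3  J−j₁+j₂=4  j₁+j₂+J+1=10
(j₁±m₁, j₂±m₂, J±M) = (2,3,2,4,2,5)
P² = 3072/35
sum k=0..2:
  [0] +1/48 = 1/48
  [1] −1/12 = -1/12
  [2] +1/96 = 1/96
S = -5/96
C² = P²·S² = 5/21 ; C = -0.487950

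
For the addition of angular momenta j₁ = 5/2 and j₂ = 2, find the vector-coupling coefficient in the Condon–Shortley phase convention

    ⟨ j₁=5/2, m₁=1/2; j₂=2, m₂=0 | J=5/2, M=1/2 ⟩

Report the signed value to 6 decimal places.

-0.478091  (= −√(8/35))

triangle: 2!×3!×2!/8! = 24/40320
(j±m)!: 3!×2!×2!×2!×3!×2! = 576
prefactor² = (2J+1)×Δ×N² = 72/35
  k=0: +1/(0!×2!×2!×2!×1!×0!) = 1/8
  k=1: −1/(1!×1!×1!×1!×2!×1!) = -1/2
  k=2: +1/(2!×0!×0!×0!×3!×2!) = 1/24
Σ = -1/3  ⇒  CG² = 72/35×(-1/3)² = 8/35
CG = −√(8/35) = -0.478091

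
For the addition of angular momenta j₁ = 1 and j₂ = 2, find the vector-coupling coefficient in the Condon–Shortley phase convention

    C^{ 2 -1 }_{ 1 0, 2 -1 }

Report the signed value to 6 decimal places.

j₁+j₂−J=1  J+j₁−j₂=1  J−j₁+j₂=3  j₁+j₂+J+1=6
(j₁±m₁, j₂±m₂, J±M) = (1,1,1,3,1,3)
P² = 3/2
sum k=0..1:
  [0] +1/2 = 1/2
  [1] −1/6 = -1/6
S = 1/3
C² = P²·S² = 1/6 ; C = +0.408248

+√(1/6) ≈ +0.408248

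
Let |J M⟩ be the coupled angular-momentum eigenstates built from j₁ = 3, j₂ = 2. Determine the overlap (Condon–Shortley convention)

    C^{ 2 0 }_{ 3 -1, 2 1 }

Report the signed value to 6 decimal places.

+0.377964

triangle: 3!×3!×1!/8! = 36/40320
(j±m)!: 2!×4!×3!×1!×2!×2! = 1152
prefactor² = (2J+1)×Δ×N² = 36/7
  k=2: +1/(2!×1!×2!×1!×1!×0!) = 1/4
  k=3: −1/(3!×0!×1!×0!×2!×1!) = -1/12
Σ = 1/6  ⇒  CG² = 36/7×1/6² = 1/7
CG = +√(1/7) = +0.377964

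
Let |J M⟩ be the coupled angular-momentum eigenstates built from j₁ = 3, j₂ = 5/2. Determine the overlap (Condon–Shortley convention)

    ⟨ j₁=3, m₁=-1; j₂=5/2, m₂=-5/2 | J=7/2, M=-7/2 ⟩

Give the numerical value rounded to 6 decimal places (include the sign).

+0.471405  (= +√(2/9))

√[8·2!4!3!/10! · 2!4!0!5!0!7!] = √(18432)
  +(−1)^0/∏(0,2,4,0,0,3)! = 1/288  (running 1/288)
⟨..|..⟩ = √(18432)·(1/288) = +0.471405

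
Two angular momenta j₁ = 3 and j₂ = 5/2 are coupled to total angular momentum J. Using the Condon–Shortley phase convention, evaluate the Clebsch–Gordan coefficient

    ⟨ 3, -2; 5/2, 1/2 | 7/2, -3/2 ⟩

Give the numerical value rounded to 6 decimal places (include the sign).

j₁+j₂−J=2  J+j₁−j₂=4  J−j₁+j₂=3  j₁+j₂+J+1=10
(j₁±m₁, j₂±m₂, J±M) = (1,5,3,2,2,5)
P² = 1536/7
sum k=1..2:
  [1] −1/48 = -1/48
  [2] +1/24 = 1/24
S = 1/48
C² = P²·S² = 2/21 ; C = +0.308607

+0.308607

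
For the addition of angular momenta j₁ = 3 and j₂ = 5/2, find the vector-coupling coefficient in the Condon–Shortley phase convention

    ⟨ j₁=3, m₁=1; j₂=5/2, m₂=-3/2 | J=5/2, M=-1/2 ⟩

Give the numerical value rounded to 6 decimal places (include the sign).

triangle: 3!·3!·2!/9! = 72/362880
(j±m)!: 4!·2!·1!·4!·2!·3! = 13824
prefactor² = (2J+1)·Δ·N² = 576/35
  k=0: +1/(0!·3!·2!·1!·1!·1!) = 1/12
  k=1: −1/(1!·2!·1!·0!·2!·2!) = -1/8
Σ = -1/24  ⇒  CG² = 576/35·(-1/24)² = 1/35
CG = −√(1/35) = -0.169031

-0.169031  (= −√(1/35))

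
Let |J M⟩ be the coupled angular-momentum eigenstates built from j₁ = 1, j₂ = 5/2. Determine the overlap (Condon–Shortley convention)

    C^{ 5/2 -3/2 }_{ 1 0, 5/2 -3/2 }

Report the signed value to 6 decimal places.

+√(9/35) ≈ +0.507093

triangle: 1!×1!×4!/7! = 24/5040
(j±m)!: 1!×1!×1!×4!×1!×4! = 576
prefactor² = (2J+1)×Δ×N² = 576/35
  k=0: +1/(0!×1!×1!×1!×0!×3!) = 1/6
  k=1: −1/(1!×0!×0!×0!×1!×4!) = -1/24
Σ = 1/8  ⇒  CG² = 576/35×1/8² = 9/35
CG = +√(9/35) = +0.507093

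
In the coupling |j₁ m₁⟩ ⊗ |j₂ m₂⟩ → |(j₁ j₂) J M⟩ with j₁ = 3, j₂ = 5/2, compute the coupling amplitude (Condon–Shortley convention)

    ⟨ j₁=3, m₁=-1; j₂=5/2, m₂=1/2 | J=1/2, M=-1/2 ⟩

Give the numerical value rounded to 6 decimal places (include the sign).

j₁+j₂−J=5  J+j₁−j₂=1  J−j₁+j₂=0  j₁+j₂+J+1=7
(j₁±m₁, j₂±m₂, J±M) = (2,4,3,2,0,1)
P² = 192/7
sum k=3..3:
  [3] −1/12 = -1/12
S = -1/12
C² = P²·S² = 4/21 ; C = -0.436436

−√(4/21) ≈ -0.436436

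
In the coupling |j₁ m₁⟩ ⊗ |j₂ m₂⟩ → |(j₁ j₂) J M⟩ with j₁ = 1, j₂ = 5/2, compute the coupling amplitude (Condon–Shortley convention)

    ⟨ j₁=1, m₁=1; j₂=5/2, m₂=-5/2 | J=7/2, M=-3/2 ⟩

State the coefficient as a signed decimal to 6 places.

√[8·0!2!5!/8! · 2!0!0!5!2!5!] = √(19200/7)
  +(−1)^0/∏(0,0,0,0,2,5)! = 1/240  (running 1/240)
⟨..|..⟩ = √(19200/7)·(1/240) = +0.218218

+0.218218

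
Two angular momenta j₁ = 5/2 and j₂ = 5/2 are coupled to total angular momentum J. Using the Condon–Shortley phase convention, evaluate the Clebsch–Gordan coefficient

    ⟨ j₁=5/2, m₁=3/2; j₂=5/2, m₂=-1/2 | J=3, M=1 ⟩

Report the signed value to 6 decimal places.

√[7·2!3!3!/9! · 4!1!2!3!4!2!] = √(96/5)
  +(−1)^0/∏(0,2,1,2,2,1)! = 1/8  (running 1/8)
  +(−1)^1/∏(1,1,0,1,3,2)! = -1/12  (running 1/24)
⟨..|..⟩ = √(96/5)·(1/24) = +0.182574

+0.182574  (= +√(1/30))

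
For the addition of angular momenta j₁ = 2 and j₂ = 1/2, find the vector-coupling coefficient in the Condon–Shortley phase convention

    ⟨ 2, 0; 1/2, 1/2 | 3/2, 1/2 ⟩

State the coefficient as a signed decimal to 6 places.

triangle: 1!×3!×0!/5! = 6/120
(j±m)!: 2!×2!×1!×0!×2!×1! = 8
prefactor² = (2J+1)×Δ×N² = 8/5
  k=1: −1/(1!×0!×1!×0!×2!×0!) = -1/2
Σ = -1/2  ⇒  CG² = 8/5×(-1/2)² = 2/5
CG = −√(2/5) = -0.632456

−√(2/5) ≈ -0.632456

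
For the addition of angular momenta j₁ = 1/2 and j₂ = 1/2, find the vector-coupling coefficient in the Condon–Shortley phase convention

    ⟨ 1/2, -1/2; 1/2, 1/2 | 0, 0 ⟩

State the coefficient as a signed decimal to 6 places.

triangle: 1!×0!×0!/2! = 1/2
(j±m)!: 0!×1!×1!×0!×0!×0! = 1
prefactor² = (2J+1)×Δ×N² = 1/2
  k=1: −1/(1!×0!×0!×0!×0!×0!) = -1
Σ = -1  ⇒  CG² = 1/2×(-1)² = 1/2
CG = −√(1/2) = -0.707107

−√(1/2) ≈ -0.707107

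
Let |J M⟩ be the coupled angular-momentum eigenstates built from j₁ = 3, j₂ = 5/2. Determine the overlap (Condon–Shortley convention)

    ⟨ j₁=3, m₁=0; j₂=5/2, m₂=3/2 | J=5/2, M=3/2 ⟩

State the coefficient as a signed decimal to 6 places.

+√(7/30) = +0.483046

j₁+j₂−J=3  J+j₁−j₂=3  J−j₁+j₂=2  j₁+j₂+J+1=9
(j₁±m₁, j₂±m₂, J±M) = (3,3,4,1,4,1)
P² = 864/35
sum k=2..3:
  [2] +1/8 = 1/8
  [3] −1/36 = -1/36
S = 7/72
C² = P²·S² = 7/30 ; C = +0.483046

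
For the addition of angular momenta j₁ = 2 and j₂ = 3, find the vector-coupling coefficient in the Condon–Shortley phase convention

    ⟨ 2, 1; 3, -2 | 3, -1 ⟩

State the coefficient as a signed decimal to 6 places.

+0.500000  (= +√(1/4))

triangle: 2!·2!·4!/9! = 96/362880
(j±m)!: 3!·1!·1!·5!·2!·4! = 34560
prefactor² = (2J+1)·Δ·N² = 64
  k=0: +1/(0!·2!·1!·1!·1!·3!) = 1/12
  k=1: −1/(1!·1!·0!·0!·2!·4!) = -1/48
Σ = 1/16  ⇒  CG² = 64·1/16² = 1/4
CG = +√(1/4) = +0.500000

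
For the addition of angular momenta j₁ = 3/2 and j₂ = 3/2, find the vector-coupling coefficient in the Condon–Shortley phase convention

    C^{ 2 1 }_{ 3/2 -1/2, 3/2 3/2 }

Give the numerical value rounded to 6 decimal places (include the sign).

triangle: 1!×2!×2!/6! = 4/720
(j±m)!: 1!×2!×3!×0!×3!×1! = 72
prefactor² = (2J+1)×Δ×N² = 2
  k=1: −1/(1!×0!×1!×2!×1!×0!) = -1/2
Σ = -1/2  ⇒  CG² = 2×(-1/2)² = 1/2
CG = −√(1/2) = -0.707107

-0.707107  (= −√(1/2))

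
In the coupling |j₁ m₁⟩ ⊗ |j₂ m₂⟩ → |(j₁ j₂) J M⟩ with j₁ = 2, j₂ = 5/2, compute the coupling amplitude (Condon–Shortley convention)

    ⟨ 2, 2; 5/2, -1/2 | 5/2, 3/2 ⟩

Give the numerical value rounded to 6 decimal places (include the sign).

√[6·2!2!3!/8! · 4!0!2!3!4!1!] = √(864/35)
  +(−1)^0/∏(0,2,0,2,2,1)! = 1/8  (running 1/8)
⟨..|..⟩ = √(864/35)·(1/8) = +0.621059

+√(27/70) = +0.621059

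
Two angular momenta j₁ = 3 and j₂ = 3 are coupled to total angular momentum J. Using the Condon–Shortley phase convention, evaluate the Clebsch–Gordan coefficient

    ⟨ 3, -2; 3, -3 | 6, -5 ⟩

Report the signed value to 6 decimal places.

j₁+j₂−J=0  J+j₁−j₂=6  J−j₁+j₂=6  j₁+j₂+J+1=13
(j₁±m₁, j₂±m₂, J±M) = (1,5,0,6,1,11)
P² = 3732480000
sum k=0..0:
  [0] +1/86400 = 1/86400
S = 1/86400
C² = P²·S² = 1/2 ; C = +0.707107

+√(1/2) ≈ +0.707107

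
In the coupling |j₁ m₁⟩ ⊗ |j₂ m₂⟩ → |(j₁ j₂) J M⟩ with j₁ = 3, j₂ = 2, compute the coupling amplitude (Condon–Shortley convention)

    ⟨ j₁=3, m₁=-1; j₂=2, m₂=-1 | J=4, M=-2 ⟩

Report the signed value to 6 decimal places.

triangle: 1!*5!*3!/10! = 720/3628800
(j±m)!: 2!*4!*1!*3!*2!*6! = 414720
prefactor² = (2J+1)*Δ*N² = 5184/7
  k=0: +1/(0!*1!*4!*1!*1!*2!) = 1/48
  k=1: −1/(1!*0!*3!*0!*2!*3!) = -1/72
Σ = 1/144  ⇒  CG² = 5184/7*1/144² = 1/28
CG = +√(1/28) = +0.188982

+√(1/28) ≈ +0.188982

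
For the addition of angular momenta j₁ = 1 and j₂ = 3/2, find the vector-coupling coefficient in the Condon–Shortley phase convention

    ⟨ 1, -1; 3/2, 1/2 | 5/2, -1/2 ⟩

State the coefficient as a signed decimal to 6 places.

+0.547723

√[6·0!2!3!/6! · 0!2!2!1!2!3!] = √(24/5)
  +(−1)^0/∏(0,0,2,2,0,1)! = 1/4  (running 1/4)
⟨..|..⟩ = √(24/5)·(1/4) = +0.547723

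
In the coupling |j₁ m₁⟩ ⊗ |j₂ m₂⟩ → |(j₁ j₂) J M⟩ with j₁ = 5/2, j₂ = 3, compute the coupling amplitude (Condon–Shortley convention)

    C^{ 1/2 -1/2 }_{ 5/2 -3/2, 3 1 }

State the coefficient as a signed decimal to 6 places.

√[2·5!0!1!/7! · 1!4!4!2!0!1!] = √(384/7)
  +(−1)^4/∏(4,1,0,0,0,1)! = 1/24  (running 1/24)
⟨..|..⟩ = √(384/7)·(1/24) = +0.308607

+0.308607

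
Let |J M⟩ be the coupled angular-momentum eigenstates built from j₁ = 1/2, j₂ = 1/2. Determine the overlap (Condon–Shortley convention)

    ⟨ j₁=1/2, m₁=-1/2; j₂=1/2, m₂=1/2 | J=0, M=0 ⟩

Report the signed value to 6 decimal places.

−√(1/2) ≈ -0.707107

triangle: 1!·0!·0!/2! = 1/2
(j±m)!: 0!·1!·1!·0!·0!·0! = 1
prefactor² = (2J+1)·Δ·N² = 1/2
  k=1: −1/(1!·0!·0!·0!·0!·0!) = -1
Σ = -1  ⇒  CG² = 1/2·(-1)² = 1/2
CG = −√(1/2) = -0.707107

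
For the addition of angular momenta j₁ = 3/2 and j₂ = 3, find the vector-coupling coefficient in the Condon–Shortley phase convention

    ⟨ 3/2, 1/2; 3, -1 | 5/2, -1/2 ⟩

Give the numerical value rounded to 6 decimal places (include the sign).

j₁+j₂−J=2  J+j₁−j₂=1  J−j₁+j₂=4  j₁+j₂+J+1=8
(j₁±m₁, j₂±m₂, J±M) = (2,1,2,4,2,3)
P² = 288/35
sum k=0..1:
  [0] +1/8 = 1/8
  [1] −1/6 = -1/6
S = -1/24
C² = P²·S² = 1/70 ; C = -0.119523

−√(1/70) = -0.119523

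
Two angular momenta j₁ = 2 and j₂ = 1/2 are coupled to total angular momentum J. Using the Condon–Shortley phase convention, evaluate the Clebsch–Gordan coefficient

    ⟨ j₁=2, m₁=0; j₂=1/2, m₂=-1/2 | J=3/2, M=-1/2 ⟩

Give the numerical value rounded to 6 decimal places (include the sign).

j₁+j₂−J=1  J+j₁−j₂=3  J−j₁+j₂=0  j₁+j₂+J+1=5
(j₁±m₁, j₂±m₂, J±M) = (2,2,0,1,1,2)
P² = 8/5
sum k=0..0:
  [0] +1/2 = 1/2
S = 1/2
C² = P²·S² = 2/5 ; C = +0.632456

+0.632456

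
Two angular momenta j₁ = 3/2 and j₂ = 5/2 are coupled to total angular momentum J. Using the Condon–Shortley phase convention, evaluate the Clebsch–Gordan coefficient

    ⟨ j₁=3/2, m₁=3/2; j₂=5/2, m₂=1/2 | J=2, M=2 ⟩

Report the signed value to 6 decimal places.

triangle: 2!*1!*3!/7! = 12/5040
(j±m)!: 3!*0!*3!*2!*4!*0! = 1728
prefactor² = (2J+1)*Δ*N² = 144/7
  k=0: +1/(0!*2!*0!*3!*1!*0!) = 1/12
Σ = 1/12  ⇒  CG² = 144/7*1/12² = 1/7
CG = +√(1/7) = +0.377964

+0.377964  (= +√(1/7))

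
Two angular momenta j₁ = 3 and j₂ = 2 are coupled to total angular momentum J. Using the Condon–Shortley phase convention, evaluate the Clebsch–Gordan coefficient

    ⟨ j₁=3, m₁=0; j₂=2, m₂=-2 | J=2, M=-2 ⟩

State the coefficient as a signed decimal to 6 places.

√[5·3!3!1!/8! · 3!3!0!4!0!4!] = √(648/7)
  +(−1)^0/∏(0,3,3,0,0,1)! = 1/36  (running 1/36)
⟨..|..⟩ = √(648/7)·(1/36) = +0.267261

+√(1/14) ≈ +0.267261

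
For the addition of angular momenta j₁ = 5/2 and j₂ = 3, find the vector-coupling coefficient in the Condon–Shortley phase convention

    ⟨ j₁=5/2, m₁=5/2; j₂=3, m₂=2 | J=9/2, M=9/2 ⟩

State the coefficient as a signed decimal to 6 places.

+0.674200  (= +√(5/11))

√[10·1!4!5!/11! · 5!0!5!1!9!0!] = √(41472000/11)
  +(−1)^0/∏(0,1,0,5,4,0)! = 1/2880  (running 1/2880)
⟨..|..⟩ = √(41472000/11)·(1/2880) = +0.674200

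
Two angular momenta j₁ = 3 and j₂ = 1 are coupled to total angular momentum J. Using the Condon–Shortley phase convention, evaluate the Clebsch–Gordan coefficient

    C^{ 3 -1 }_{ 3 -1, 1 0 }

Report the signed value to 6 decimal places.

−√(1/12) ≈ -0.288675

j₁+j₂−J=1  J+j₁−j₂=5  J−j₁+j₂=1  j₁+j₂+J+1=8
(j₁±m₁, j₂±m₂, J±M) = (2,4,1,1,2,4)
P² = 48
sum k=0..1:
  [0] +1/24 = 1/24
  [1] −1/12 = -1/12
S = -1/24
C² = P²·S² = 1/12 ; C = -0.288675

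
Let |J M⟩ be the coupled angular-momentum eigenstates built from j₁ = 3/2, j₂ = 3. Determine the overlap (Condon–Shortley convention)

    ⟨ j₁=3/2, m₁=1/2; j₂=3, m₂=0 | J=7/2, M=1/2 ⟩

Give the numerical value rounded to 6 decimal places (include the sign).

triangle: 1!·2!·5!/9! = 240/362880
(j±m)!: 2!·1!·3!·3!·4!·3! = 10368
prefactor² = (2J+1)·Δ·N² = 384/7
  k=0: +1/(0!·1!·1!·3!·1!·2!) = 1/12
  k=1: −1/(1!·0!·0!·2!·2!·3!) = -1/24
Σ = 1/24  ⇒  CG² = 384/7·1/24² = 2/21
CG = +√(2/21) = +0.308607

+0.308607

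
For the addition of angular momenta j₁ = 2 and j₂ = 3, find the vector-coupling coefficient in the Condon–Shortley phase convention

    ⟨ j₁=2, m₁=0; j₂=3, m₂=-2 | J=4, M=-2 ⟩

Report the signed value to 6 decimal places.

triangle: 1!×3!×5!/10! = 720/3628800
(j±m)!: 2!×2!×1!×5!×2!×6! = 691200
prefactor² = (2J+1)×Δ×N² = 8640/7
  k=0: +1/(0!×1!×2!×1!×1!×4!) = 1/48
  k=1: −1/(1!×0!×1!×0!×2!×5!) = -1/240
Σ = 1/60  ⇒  CG² = 8640/7×1/60² = 12/35
CG = +√(12/35) = +0.585540

+√(12/35) = +0.585540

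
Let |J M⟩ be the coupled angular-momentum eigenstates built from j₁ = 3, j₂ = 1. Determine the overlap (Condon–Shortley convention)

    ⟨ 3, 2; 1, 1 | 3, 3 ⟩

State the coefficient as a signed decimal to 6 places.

−√(1/4) ≈ -0.500000

√[7·1!5!1!/8! · 5!1!2!0!6!0!] = √(3600)
  +(−1)^1/∏(1,0,0,1,5,0)! = -1/120  (running -1/120)
⟨..|..⟩ = √(3600)·(-1/120) = -0.500000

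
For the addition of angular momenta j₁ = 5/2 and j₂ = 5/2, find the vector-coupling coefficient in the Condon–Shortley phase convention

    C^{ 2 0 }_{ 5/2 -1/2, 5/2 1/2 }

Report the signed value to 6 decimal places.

triangle: 3!×2!×2!/8! = 24/40320
(j±m)!: 2!×3!×3!×2!×2!×2! = 576
prefactor² = (2J+1)×Δ×N² = 12/7
  k=1: −1/(1!×2!×2!×2!×0!×0!) = -1/8
  k=2: +1/(2!×1!×1!×1!×1!×1!) = 1/2
  k=3: −1/(3!×0!×0!×0!×2!×2!) = -1/24
Σ = 1/3  ⇒  CG² = 12/7×1/3² = 4/21
CG = +√(4/21) = +0.436436

+0.436436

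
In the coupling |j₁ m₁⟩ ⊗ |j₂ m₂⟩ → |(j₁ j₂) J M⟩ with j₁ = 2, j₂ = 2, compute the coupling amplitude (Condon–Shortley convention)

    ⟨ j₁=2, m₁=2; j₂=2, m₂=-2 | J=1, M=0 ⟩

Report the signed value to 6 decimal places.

triangle: 3!·1!·1!/6! = 6/720
(j±m)!: 4!·0!·0!·4!·1!·1! = 576
prefactor² = (2J+1)·Δ·N² = 72/5
  k=0: +1/(0!·3!·0!·0!·1!·1!) = 1/6
Σ = 1/6  ⇒  CG² = 72/5·1/6² = 2/5
CG = +√(2/5) = +0.632456

+√(2/5) = +0.632456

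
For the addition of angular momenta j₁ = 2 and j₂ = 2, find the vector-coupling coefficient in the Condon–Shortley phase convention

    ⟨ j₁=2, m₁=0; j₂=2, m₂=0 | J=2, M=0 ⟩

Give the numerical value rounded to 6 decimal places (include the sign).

-0.534522  (= −√(2/7))

j₁+j₂−J=2  J+j₁−j₂=2  J−j₁+j₂=2  j₁+j₂+J+1=7
(j₁±m₁, j₂±m₂, J±M) = (2,2,2,2,2,2)
P² = 32/63
sum k=0..2:
  [0] +1/8 = 1/8
  [1] −1/1 = -1
  [2] +1/8 = 1/8
S = -3/4
C² = P²·S² = 2/7 ; C = -0.534522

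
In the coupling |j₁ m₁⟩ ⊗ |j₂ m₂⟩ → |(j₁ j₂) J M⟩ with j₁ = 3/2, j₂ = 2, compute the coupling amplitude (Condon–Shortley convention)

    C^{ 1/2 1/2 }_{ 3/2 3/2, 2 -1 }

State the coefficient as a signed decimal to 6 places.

√[2·3!0!1!/5! · 3!0!1!3!1!0!] = √(18/5)
  +(−1)^0/∏(0,3,0,1,0,0)! = 1/6  (running 1/6)
⟨..|..⟩ = √(18/5)·(1/6) = +0.316228

+√(1/10) = +0.316228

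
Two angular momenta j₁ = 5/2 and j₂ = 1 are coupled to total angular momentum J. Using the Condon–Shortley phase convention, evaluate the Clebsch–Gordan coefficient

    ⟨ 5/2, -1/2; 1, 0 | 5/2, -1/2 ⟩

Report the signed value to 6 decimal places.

-0.169031

√[6·1!4!1!/7! · 2!3!1!1!2!3!] = √(144/35)
  +(−1)^0/∏(0,1,3,1,1,0)! = 1/6  (running 1/6)
  +(−1)^1/∏(1,0,2,0,2,1)! = -1/4  (running -1/12)
⟨..|..⟩ = √(144/35)·(-1/12) = -0.169031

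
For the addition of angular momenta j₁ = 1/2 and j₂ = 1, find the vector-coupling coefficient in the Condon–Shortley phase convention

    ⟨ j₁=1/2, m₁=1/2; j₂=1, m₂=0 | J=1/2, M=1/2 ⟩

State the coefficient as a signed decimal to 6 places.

+√(1/3) = +0.577350

j₁+j₂−J=1  J+j₁−j₂=0  J−j₁+j₂=1  j₁+j₂+J+1=3
(j₁±m₁, j₂±m₂, J±M) = (1,0,1,1,1,0)
P² = 1/3
sum k=0..0:
  [0] +1/1 = 1
S = 1
C² = P²·S² = 1/3 ; C = +0.577350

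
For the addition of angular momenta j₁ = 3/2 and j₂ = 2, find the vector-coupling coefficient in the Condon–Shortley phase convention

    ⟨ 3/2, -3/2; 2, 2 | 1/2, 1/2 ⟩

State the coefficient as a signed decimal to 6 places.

-0.632456  (= −√(2/5))

triangle: 3!×0!×1!/5! = 6/120
(j±m)!: 0!×3!×4!×0!×1!×0! = 144
prefactor² = (2J+1)×Δ×N² = 72/5
  k=3: −1/(3!×0!×0!×1!×0!×0!) = -1/6
Σ = -1/6  ⇒  CG² = 72/5×(-1/6)² = 2/5
CG = −√(2/5) = -0.632456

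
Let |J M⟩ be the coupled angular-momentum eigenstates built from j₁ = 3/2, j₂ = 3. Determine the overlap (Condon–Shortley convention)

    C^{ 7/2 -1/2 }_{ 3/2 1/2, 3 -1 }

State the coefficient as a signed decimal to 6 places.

+0.534522  (= +√(2/7))

j₁+j₂−J=1  J+j₁−j₂=2  J−j₁+j₂=5  j₁+j₂+J+1=9
(j₁±m₁, j₂±m₂, J±M) = (2,1,2,4,3,4)
P² = 512/7
sum k=0..1:
  [0] +1/12 = 1/12
  [1] −1/48 = -1/48
S = 1/16
C² = P²·S² = 2/7 ; C = +0.534522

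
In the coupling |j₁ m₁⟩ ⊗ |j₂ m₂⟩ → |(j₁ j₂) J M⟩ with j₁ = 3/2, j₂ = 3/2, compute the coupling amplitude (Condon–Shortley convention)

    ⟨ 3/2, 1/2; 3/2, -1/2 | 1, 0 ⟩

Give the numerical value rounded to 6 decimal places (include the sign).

−√(1/20) ≈ -0.223607

triangle: 2!*1!*1!/5! = 2/120
(j±m)!: 2!*1!*1!*2!*1!*1! = 4
prefactor² = (2J+1)*Δ*N² = 1/5
  k=0: +1/(0!*2!*1!*1!*0!*0!) = 1/2
  k=1: −1/(1!*1!*0!*0!*1!*1!) = -1
Σ = -1/2  ⇒  CG² = 1/5*(-1/2)² = 1/20
CG = −√(1/20) = -0.223607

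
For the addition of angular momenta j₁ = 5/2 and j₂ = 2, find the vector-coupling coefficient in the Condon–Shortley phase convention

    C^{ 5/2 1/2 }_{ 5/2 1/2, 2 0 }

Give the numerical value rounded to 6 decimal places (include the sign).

−√(8/35) = -0.478091

√[6·2!3!2!/8! · 3!2!2!2!3!2!] = √(72/35)
  +(−1)^0/∏(0,2,2,2,1,0)! = 1/8  (running 1/8)
  +(−1)^1/∏(1,1,1,1,2,1)! = -1/2  (running -3/8)
  +(−1)^2/∏(2,0,0,0,3,2)! = 1/24  (running -1/3)
⟨..|..⟩ = √(72/35)·(-1/3) = -0.478091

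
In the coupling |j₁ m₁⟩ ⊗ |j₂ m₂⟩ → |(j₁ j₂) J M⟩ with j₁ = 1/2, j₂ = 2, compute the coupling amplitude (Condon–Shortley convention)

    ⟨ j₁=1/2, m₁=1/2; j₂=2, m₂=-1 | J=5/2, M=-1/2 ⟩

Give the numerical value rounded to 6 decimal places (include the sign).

j₁+j₂−J=0  J+j₁−j₂=1  J−j₁+j₂=4  j₁+j₂+J+1=6
(j₁±m₁, j₂±m₂, J±M) = (1,0,1,3,2,3)
P² = 72/5
sum k=0..0:
  [0] +1/6 = 1/6
S = 1/6
C² = P²·S² = 2/5 ; C = +0.632456

+0.632456  (= +√(2/5))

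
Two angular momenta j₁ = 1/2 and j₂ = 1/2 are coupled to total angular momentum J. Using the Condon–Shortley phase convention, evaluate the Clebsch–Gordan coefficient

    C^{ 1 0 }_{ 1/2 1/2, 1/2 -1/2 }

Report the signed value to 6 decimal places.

+0.707107  (= +√(1/2))

j₁+j₂−J=0  J+j₁−j₂=1  J−j₁+j₂=1  j₁+j₂+J+1=3
(j₁±m₁, j₂±m₂, J±M) = (1,0,0,1,1,1)
P² = 1/2
sum k=0..0:
  [0] +1/1 = 1
S = 1
C² = P²·S² = 1/2 ; C = +0.707107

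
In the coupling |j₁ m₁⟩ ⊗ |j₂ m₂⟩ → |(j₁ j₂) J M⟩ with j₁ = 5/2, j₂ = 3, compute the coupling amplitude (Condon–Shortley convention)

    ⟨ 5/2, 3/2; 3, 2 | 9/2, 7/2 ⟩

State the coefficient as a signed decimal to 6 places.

√[10·1!4!5!/11! · 4!1!5!1!8!1!] = √(921600/11)
  +(−1)^0/∏(0,1,1,5,3,0)! = 1/720  (running 1/720)
  +(−1)^1/∏(1,0,0,4,4,1)! = -1/576  (running -1/2880)
⟨..|..⟩ = √(921600/11)·(-1/2880) = -0.100504

-0.100504  (= −√(1/99))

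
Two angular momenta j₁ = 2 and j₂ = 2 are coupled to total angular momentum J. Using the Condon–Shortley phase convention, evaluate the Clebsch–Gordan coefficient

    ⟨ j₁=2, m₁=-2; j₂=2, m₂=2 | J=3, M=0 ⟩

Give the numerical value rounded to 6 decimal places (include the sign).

√[7·1!3!3!/8! · 0!4!4!0!3!3!] = √(648/5)
  +(−1)^1/∏(1,0,3,3,0,0)! = -1/36  (running -1/36)
⟨..|..⟩ = √(648/5)·(-1/36) = -0.316228

-0.316228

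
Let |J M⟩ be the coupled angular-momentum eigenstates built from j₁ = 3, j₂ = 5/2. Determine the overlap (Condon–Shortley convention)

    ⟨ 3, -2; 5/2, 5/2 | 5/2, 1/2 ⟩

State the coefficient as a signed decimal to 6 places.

−√(5/14) = -0.597614

triangle: 3!×3!×2!/9! = 72/362880
(j±m)!: 1!×5!×5!×0!×3!×2! = 172800
prefactor² = (2J+1)×Δ×N² = 1440/7
  k=3: −1/(3!×0!×2!×2!×1!×0!) = -1/24
Σ = -1/24  ⇒  CG² = 1440/7×(-1/24)² = 5/14
CG = −√(5/14) = -0.597614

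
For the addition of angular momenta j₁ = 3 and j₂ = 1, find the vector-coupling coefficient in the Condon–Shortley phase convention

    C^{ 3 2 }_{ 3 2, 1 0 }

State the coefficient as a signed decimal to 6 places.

triangle: 1!*5!*1!/8! = 120/40320
(j±m)!: 5!*1!*1!*1!*5!*1! = 14400
prefactor² = (2J+1)*Δ*N² = 300
  k=0: +1/(0!*1!*1!*1!*4!*0!) = 1/24
  k=1: −1/(1!*0!*0!*0!*5!*1!) = -1/120
Σ = 1/30  ⇒  CG² = 300*1/30² = 1/3
CG = +√(1/3) = +0.577350

+0.577350  (= +√(1/3))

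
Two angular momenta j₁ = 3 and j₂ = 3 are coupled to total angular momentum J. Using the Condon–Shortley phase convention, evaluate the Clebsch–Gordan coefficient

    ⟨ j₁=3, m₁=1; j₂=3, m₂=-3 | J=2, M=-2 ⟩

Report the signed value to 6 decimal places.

+√(5/42) ≈ +0.345033

j₁+j₂−J=4  J+j₁−j₂=2  J−j₁+j₂=2  j₁+j₂+J+1=9
(j₁±m₁, j₂±m₂, J±M) = (4,2,0,6,0,4)
P² = 7680/7
sum k=0..0:
  [0] +1/96 = 1/96
S = 1/96
C² = P²·S² = 5/42 ; C = +0.345033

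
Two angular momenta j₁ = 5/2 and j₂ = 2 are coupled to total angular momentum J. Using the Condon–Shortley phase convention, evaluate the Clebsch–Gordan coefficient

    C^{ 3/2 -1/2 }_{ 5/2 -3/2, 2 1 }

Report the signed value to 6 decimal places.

j₁+j₂−J=3  J+j₁−j₂=2  J−j₁+j₂=1  j₁+j₂+J+1=7
(j₁±m₁, j₂±m₂, J±M) = (1,4,3,1,1,2)
P² = 96/35
sum k=2..3:
  [2] +1/4 = 1/4
  [3] −1/6 = -1/6
S = 1/12
C² = P²·S² = 2/105 ; C = +0.138013

+0.138013  (= +√(2/105))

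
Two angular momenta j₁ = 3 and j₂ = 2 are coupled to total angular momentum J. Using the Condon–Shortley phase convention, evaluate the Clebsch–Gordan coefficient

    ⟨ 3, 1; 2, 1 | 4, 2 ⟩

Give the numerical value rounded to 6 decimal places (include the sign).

j₁+j₂−J=1  J+j₁−j₂=5  J−j₁+j₂=3  j₁+j₂+J+1=10
(j₁±m₁, j₂±m₂, J±M) = (4,2,3,1,6,2)
P² = 5184/7
sum k=0..1:
  [0] +1/72 = 1/72
  [1] −1/48 = -1/48
S = -1/144
C² = P²·S² = 1/28 ; C = -0.188982

−√(1/28) = -0.188982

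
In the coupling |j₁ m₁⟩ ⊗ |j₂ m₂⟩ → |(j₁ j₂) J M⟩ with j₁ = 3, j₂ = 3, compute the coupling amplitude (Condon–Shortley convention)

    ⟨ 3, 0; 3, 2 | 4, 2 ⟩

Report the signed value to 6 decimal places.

triangle: 2!·4!·4!/11! = 1152/39916800
(j±m)!: 3!·3!·5!·1!·6!·2! = 6220800
prefactor² = (2J+1)·Δ·N² = 124416/77
  k=1: −1/(1!·1!·2!·4!·2!·0!) = -1/96
  k=2: +1/(2!·0!·1!·3!·3!·1!) = 1/72
Σ = 1/288  ⇒  CG² = 124416/77·1/288² = 3/154
CG = +√(3/154) = +0.139573

+0.139573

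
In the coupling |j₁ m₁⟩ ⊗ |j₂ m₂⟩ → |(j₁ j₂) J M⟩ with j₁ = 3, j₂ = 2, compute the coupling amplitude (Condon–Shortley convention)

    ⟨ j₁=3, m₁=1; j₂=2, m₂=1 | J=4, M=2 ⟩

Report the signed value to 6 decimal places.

-0.188982  (= −√(1/28))

triangle: 1!*5!*3!/10! = 720/3628800
(j±m)!: 4!*2!*3!*1!*6!*2! = 414720
prefactor² = (2J+1)*Δ*N² = 5184/7
  k=0: +1/(0!*1!*2!*3!*3!*0!) = 1/72
  k=1: −1/(1!*0!*1!*2!*4!*1!) = -1/48
Σ = -1/144  ⇒  CG² = 5184/7*(-1/144)² = 1/28
CG = −√(1/28) = -0.188982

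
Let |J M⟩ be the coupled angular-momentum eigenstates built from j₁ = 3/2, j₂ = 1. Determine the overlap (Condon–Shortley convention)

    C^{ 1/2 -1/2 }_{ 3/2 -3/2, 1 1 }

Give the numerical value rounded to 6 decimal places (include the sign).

√[2·2!1!0!/4! · 0!3!2!0!0!1!] = √(2)
  +(−1)^2/∏(2,0,1,0,0,0)! = 1/2  (running 1/2)
⟨..|..⟩ = √(2)·(1/2) = +0.707107

+0.707107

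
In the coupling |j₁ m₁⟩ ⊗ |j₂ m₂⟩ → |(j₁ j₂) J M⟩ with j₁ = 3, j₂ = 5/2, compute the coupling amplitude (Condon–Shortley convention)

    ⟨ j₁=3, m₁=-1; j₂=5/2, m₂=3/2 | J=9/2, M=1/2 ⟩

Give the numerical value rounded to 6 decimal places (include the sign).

−√(35/99) = -0.594588

triangle: 1!×5!×4!/11! = 2880/39916800
(j±m)!: 2!×4!×4!×1!×5!×4! = 3317760
prefactor² = (2J+1)×Δ×N² = 184320/77
  k=0: +1/(0!×1!×4!×4!×1!×0!) = 1/576
  k=1: −1/(1!×0!×3!×3!×2!×1!) = -1/72
Σ = -7/576  ⇒  CG² = 184320/77×(-7/576)² = 35/99
CG = −√(35/99) = -0.594588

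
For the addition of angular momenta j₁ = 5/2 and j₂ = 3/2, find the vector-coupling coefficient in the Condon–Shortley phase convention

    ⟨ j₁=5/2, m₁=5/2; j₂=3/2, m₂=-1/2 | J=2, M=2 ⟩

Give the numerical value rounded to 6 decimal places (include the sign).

√[5·2!3!1!/7! · 5!0!1!2!4!0!] = √(480/7)
  +(−1)^0/∏(0,2,0,1,3,0)! = 1/12  (running 1/12)
⟨..|..⟩ = √(480/7)·(1/12) = +0.690066

+√(10/21) ≈ +0.690066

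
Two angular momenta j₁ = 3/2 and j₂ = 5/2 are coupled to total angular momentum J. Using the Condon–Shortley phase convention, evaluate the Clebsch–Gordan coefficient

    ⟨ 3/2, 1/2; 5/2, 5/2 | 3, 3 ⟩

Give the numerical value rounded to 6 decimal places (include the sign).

triangle: 1!×2!×4!/8! = 48/40320
(j±m)!: 2!×1!×5!×0!×6!×0! = 172800
prefactor² = (2J+1)×Δ×N² = 1440
  k=1: −1/(1!×0!×0!×4!×2!×0!) = -1/48
Σ = -1/48  ⇒  CG² = 1440×(-1/48)² = 5/8
CG = −√(5/8) = -0.790569

-0.790569  (= −√(5/8))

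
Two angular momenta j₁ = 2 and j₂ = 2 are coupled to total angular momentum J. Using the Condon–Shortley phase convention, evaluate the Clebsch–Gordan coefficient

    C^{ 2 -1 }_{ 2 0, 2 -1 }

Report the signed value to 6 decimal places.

j₁+j₂−J=2  J+j₁−j₂=2  J−j₁+j₂=2  j₁+j₂+J+1=7
(j₁±m₁, j₂±m₂, J±M) = (2,2,1,3,1,3)
P² = 8/7
sum k=0..1:
  [0] +1/4 = 1/4
  [1] −1/2 = -1/2
S = -1/4
C² = P²·S² = 1/14 ; C = -0.267261

−√(1/14) ≈ -0.267261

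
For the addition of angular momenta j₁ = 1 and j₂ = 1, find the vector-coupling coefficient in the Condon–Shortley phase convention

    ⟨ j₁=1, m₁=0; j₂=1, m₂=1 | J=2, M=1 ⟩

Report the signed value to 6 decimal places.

+√(1/2) = +0.707107

j₁+j₂−J=0  J+j₁−j₂=2  J−j₁+j₂=2  j₁+j₂+J+1=5
(j₁±m₁, j₂±m₂, J±M) = (1,1,2,0,3,1)
P² = 2
sum k=0..0:
  [0] +1/2 = 1/2
S = 1/2
C² = P²·S² = 1/2 ; C = +0.707107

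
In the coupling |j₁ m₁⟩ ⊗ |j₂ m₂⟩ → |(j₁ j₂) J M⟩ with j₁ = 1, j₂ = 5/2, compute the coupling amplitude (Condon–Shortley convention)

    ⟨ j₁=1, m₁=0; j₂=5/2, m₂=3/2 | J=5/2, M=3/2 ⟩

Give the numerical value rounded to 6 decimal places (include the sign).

-0.507093

√[6·1!1!4!/7! · 1!1!4!1!4!1!] = √(576/35)
  +(−1)^0/∏(0,1,1,4,0,0)! = 1/24  (running 1/24)
  +(−1)^1/∏(1,0,0,3,1,1)! = -1/6  (running -1/8)
⟨..|..⟩ = √(576/35)·(-1/8) = -0.507093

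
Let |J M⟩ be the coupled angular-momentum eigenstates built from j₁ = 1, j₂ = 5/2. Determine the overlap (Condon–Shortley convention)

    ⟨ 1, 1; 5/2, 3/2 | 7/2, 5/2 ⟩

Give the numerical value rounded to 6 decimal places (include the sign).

+0.845154

√[8·0!2!5!/8! · 2!0!4!1!6!1!] = √(11520/7)
  +(−1)^0/∏(0,0,0,4,2,1)! = 1/48  (running 1/48)
⟨..|..⟩ = √(11520/7)·(1/48) = +0.845154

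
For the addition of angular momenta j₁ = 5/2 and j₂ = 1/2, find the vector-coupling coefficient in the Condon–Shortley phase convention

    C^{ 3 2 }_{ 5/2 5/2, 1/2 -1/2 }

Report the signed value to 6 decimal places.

triangle: 0!*5!*1!/7! = 120/5040
(j±m)!: 5!*0!*0!*1!*5!*1! = 14400
prefactor² = (2J+1)*Δ*N² = 2400
  k=0: +1/(0!*0!*0!*0!*5!*1!) = 1/120
Σ = 1/120  ⇒  CG² = 2400*1/120² = 1/6
CG = +√(1/6) = +0.408248

+0.408248  (= +√(1/6))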